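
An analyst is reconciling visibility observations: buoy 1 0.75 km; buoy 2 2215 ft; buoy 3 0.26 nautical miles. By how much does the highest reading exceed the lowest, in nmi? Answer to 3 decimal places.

0.145 nmi

buoy 1: 0.75 km = 0.40497 nmi.
buoy 2: 2215 ft = 0.36454 nmi.
Spread: 0.40497 − 0.26000 = 0.145 nmi.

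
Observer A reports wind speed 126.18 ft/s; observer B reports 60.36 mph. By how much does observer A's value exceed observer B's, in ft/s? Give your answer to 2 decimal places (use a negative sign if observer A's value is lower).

observer B: 60.36 mph = 88.5280 ft/s.
Difference: 126.1800 − 88.5280 = 37.65 ft/s.

37.65 ft/s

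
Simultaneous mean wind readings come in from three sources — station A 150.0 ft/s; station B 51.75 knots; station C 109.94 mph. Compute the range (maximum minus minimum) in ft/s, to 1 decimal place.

station B: 51.75 kt = 87.344 ft/s.
station C: 109.94 mph = 161.245 ft/s.
Spread: 161.245 − 87.344 = 73.9 ft/s.

73.9 ft/s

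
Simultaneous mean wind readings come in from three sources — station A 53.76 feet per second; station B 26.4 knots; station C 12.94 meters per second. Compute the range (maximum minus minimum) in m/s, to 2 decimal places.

station A: 53.76 ft/s = 16.3860 m/s.
station B: 26.4 kt = 13.5813 m/s.
Spread: 16.3860 − 12.9400 = 3.45 m/s.

3.45 m/s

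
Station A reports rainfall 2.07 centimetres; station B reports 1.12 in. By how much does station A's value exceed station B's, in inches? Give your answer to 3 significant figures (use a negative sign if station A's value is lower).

-0.305 in

station A: 2.07 cm = 0.81496 in.
Difference: 0.81496 − 1.12000 = -0.305 in.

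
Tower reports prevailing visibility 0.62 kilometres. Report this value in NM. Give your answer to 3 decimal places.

1 km = 0.539957 nmi, so 0.62 × 0.539957 = 0.335 nmi.

0.335 nmi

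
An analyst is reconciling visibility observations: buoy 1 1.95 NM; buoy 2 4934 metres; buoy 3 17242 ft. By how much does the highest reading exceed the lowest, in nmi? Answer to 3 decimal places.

buoy 2: 4934 m = 2.66415 nmi.
buoy 3: 17242 ft = 2.83767 nmi.
Spread: 2.83767 − 1.95000 = 0.888 nmi.

0.888 nmi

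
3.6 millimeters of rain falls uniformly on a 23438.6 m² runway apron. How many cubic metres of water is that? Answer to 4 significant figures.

84.38 cubic metres

1 mm over 1 m² is 1 L, so volume = 3.6 × 23438.6 = 84378.96 L = 84.38 m³.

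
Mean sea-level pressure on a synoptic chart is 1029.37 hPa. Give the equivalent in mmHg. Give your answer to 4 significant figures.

772.1 mmHg

1 hPa = 0.750062 mmHg, so 1029.37 × 0.750062 = 772.1 mmHg.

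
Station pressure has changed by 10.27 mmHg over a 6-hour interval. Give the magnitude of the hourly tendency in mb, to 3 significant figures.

10.27 mmHg / 6 h × 1.33322 mb/mmHg = 2.28 mb/h.

2.28 mb per hour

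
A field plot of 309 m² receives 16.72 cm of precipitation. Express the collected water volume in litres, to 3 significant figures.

51700 litres

Depth: 16.72 cm × 10 = 167.2 mm.
1 mm over 1 m² is 1 L, so volume = 167.2 × 309 = 51664.8 L ≈ 51700 L.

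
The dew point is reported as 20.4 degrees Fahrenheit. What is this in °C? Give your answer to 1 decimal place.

°C = (°F − 32) × 5/9 = (20.4 − 32) / 1.8 = -6.4 °C.

-6.4 °C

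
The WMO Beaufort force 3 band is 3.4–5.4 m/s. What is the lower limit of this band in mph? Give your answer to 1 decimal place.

7.6 mph

3.4–5.4 m/s × 2.237 = 7.6–12.1 mph.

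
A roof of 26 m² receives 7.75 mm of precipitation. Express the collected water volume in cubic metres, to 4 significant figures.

1 mm over 1 m² is 1 L, so volume = 7.75 × 26 = 201.5 L = 0.2015 m³.

0.2015 cubic metres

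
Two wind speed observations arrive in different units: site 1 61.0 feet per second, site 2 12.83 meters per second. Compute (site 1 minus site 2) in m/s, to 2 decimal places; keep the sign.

5.76 m/s

site 1: 61.0 ft/s = 18.5928 m/s.
Difference: 18.5928 − 12.8300 = 5.76 m/s.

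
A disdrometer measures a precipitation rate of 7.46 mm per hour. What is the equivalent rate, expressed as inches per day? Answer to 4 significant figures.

7.46 mm/hour × 0.0393701 in/mm × 24 hour/day = 7.049 in/day.

7.049 in/day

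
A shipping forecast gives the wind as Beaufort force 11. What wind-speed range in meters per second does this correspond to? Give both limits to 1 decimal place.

Beaufort 11 (violent storm) spans 28.5–32.6 m/s.

28.5 to 32.6 m/s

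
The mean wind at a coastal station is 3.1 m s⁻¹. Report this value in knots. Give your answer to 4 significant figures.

6.026 kt

1 m/s = 1.94384 kt, so 3.1 × 1.94384 = 6.026 kt.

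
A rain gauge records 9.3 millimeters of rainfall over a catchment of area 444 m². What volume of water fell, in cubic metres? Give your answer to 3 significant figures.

1 mm over 1 m² is 1 L, so volume = 9.3 × 444 = 4129.2 L = 4.13 m³.

4.13 cubic metres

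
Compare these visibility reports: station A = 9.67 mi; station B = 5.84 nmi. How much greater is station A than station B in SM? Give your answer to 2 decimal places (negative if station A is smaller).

2.95 SM

station B: 5.84 nmi = 6.7206 SM.
Difference: 9.6700 − 6.7206 = 2.95 SM.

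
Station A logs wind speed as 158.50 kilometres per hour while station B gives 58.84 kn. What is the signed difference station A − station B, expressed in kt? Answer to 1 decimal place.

26.7 kt

station A: 158.50 km/h = 85.583 kt.
Difference: 85.583 − 58.840 = 26.7 kt.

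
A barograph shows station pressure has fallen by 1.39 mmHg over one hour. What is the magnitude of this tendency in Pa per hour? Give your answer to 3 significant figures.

1.39 mmHg / 1 h × 133.322 Pa/mmHg = 185 Pa/h.

185 Pa per hour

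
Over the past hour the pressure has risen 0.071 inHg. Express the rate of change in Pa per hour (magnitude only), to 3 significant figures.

240 Pa per hour

0.071 inHg / 1 h × 3386.39 Pa/inHg = 240 Pa/h.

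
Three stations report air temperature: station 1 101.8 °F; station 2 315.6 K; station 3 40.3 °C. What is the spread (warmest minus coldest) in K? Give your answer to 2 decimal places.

3.67 K

station 1: 101.8 °F = 38.778 °C.
station 2: 315.6 K = 42.450 °C.
Spread: 42.450 − 38.778 = 3.672 °C.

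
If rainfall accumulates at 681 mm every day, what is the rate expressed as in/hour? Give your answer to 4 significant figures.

1.117 in/hour

681 mm/day × 0.0393701 in/mm × 0.0416667 day/hour = 1.117 in/hour.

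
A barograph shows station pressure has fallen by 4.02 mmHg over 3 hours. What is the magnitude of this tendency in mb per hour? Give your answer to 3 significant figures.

4.02 mmHg / 3 h × 1.33322 mb/mmHg = 1.79 mb/h.

1.79 mb per hour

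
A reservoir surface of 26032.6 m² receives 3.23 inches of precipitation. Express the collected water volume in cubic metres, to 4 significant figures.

Depth: 3.23 in × 25.4 = 82.042 mm.
1 mm over 1 m² is 1 L, so volume = 82.042 × 26032.6 = 2135766.6 L = 2136 m³.

2136 cubic metres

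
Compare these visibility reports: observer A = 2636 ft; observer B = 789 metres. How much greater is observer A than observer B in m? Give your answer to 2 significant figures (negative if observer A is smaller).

observer A: 2636 ft = 803.45 m.
Difference: 803.45 − 789.00 = 14 m.

14 m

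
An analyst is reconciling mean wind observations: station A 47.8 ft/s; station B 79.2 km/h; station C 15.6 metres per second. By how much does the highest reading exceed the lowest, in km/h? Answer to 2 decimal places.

26.75 km/h

station A: 47.8 ft/s = 52.4500 km/h.
station C: 15.6 m/s = 56.1600 km/h.
Spread: 79.2000 − 52.4500 = 26.75 km/h.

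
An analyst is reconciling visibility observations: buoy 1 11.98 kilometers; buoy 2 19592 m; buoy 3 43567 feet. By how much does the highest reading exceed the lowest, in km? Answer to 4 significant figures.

buoy 2: 19592 m = 19.59200 km.
buoy 3: 43567 ft = 13.27922 km.
Spread: 19.59200 − 11.98000 = 7.612 km.

7.612 km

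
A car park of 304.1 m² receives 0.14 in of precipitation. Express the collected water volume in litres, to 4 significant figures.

Depth: 0.14 in × 25.4 = 3.556 mm.
1 mm over 1 m² is 1 L, so volume = 3.556 × 304.1 = 1081.3796 L ≈ 1081 L.

1081 litres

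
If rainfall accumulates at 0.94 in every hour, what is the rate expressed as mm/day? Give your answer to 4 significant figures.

573.0 mm/day

0.94 in/hour × 25.4 mm/in × 24 hour/day = 573.0 mm/day.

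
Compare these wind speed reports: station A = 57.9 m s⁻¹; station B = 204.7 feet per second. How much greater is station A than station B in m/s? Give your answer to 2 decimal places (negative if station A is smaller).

station B: 204.7 ft/s = 62.3926 m/s.
Difference: 57.9000 − 62.3926 = -4.49 m/s.

-4.49 m/s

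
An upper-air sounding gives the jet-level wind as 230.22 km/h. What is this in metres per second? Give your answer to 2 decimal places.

1 km/h = 0.277778 m/s, so 230.22 × 0.277778 = 63.95 m/s.

63.95 m/s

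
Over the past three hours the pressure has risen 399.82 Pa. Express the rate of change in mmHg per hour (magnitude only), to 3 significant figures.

1.00 mmHg per hour

399.82 Pa / 3 h × 0.00750062 mmHg/Pa = 1.00 mmHg/h.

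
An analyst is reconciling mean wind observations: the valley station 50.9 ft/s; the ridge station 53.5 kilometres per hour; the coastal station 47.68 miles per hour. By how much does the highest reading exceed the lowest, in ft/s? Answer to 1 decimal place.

21.2 ft/s

the ridge station: 53.5 km/h = 48.757 ft/s.
the coastal station: 47.68 mph = 69.931 ft/s.
Spread: 69.931 − 48.757 = 21.2 ft/s.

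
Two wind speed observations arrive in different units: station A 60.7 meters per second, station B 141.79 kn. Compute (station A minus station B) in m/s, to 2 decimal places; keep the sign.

station B: 141.79 kt = 72.9431 m/s.
Difference: 60.7000 − 72.9431 = -12.24 m/s.

-12.24 m/s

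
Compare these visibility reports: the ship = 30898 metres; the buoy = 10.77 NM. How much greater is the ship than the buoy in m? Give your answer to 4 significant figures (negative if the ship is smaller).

the buoy: 10.77 nmi = 19946.04 m.
Difference: 30898.00 − 19946.04 = 10950 m.

10950 m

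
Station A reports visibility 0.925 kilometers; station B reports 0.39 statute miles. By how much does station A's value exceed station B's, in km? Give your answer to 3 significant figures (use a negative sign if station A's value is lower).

station B: 0.39 SM = 0.62764 km.
Difference: 0.92500 − 0.62764 = 0.297 km.

0.297 km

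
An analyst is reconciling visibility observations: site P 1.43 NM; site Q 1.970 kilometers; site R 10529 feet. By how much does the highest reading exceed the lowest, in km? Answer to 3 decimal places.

1.239 km

site P: 1.43 nmi = 2.64836 km.
site R: 10529 ft = 3.20924 km.
Spread: 3.20924 − 1.97000 = 1.239 km.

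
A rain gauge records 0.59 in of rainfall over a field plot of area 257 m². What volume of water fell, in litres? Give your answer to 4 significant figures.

3851 litres

Depth: 0.59 in × 25.4 = 14.986 mm.
1 mm over 1 m² is 1 L, so volume = 14.986 × 257 = 3851.402 L ≈ 3851 L.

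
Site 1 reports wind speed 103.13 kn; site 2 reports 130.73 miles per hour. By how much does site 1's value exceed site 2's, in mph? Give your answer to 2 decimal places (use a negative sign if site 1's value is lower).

site 1: 103.13 kt = 118.6799 mph.
Difference: 118.6799 − 130.7300 = -12.05 mph.

-12.05 mph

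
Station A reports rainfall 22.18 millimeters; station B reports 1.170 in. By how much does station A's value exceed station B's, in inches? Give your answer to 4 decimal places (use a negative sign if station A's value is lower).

station A: 22.18 mm = 0.873228 in.
Difference: 0.873228 − 1.170000 = -0.2968 in.

-0.2968 in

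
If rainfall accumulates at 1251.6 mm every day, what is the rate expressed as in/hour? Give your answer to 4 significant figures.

2.053 in/hour

1251.6 mm/day × 0.0393701 in/mm × 0.0416667 day/hour = 2.053 in/hour.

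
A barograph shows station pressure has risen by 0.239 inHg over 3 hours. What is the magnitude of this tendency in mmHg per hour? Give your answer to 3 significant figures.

2.02 mmHg per hour

0.239 inHg / 3 h × 25.4 mmHg/inHg = 2.02 mmHg/h.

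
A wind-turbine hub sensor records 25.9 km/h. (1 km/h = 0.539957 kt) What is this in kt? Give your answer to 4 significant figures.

1 km/h = 0.539957 kt, so 25.9 × 0.539957 = 13.98 kt.

13.98 kt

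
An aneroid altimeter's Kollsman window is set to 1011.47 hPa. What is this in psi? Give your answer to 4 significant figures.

14.67 psi

1 hPa = 0.0145038 psi, so 1011.47 × 0.0145038 = 14.67 psi.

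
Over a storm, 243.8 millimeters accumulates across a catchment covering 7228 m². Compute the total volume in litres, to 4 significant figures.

1762000 litres

1 mm over 1 m² is 1 L, so volume = 243.8 × 7228 = 1762186.4 L ≈ 1762000 L.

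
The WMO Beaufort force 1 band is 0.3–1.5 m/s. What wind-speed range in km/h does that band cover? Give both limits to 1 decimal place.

0.3–1.5 m/s × 3.6 = 1.1–5.4 km/h.

1.1 to 5.4 km/h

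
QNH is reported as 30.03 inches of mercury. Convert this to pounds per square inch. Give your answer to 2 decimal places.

14.75 psi

1 inHg = 0.491154 psi, so 30.03 × 0.491154 = 14.75 psi.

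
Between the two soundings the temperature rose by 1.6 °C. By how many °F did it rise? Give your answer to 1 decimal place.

For a temperature change the 32° offset cancels: Δ°F = 1.6 × 1.8 = 2.9 °F.

2.9 °F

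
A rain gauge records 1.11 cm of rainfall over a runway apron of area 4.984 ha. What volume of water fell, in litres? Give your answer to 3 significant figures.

553000 litres

Depth: 1.11 cm × 10 = 11.1 mm.
Area: 4.984 ha = 49840 m².
1 mm over 1 m² is 1 L, so volume = 11.1 × 49840 = 553224 L ≈ 553000 L.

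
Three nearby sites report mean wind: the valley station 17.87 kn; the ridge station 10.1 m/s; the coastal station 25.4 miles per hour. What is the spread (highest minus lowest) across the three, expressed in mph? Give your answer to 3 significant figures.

the valley station: 17.87 kt = 20.5644 mph.
the ridge station: 10.1 m/s = 22.5931 mph.
Spread: 25.4000 − 20.5644 = 4.84 mph.

4.84 mph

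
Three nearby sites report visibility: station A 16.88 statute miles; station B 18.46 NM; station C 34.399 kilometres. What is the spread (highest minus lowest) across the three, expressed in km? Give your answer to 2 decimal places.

7.23 km

station A: 16.88 SM = 27.1657 km.
station B: 18.46 nmi = 34.1879 km.
Spread: 34.3990 − 27.1657 = 7.23 km.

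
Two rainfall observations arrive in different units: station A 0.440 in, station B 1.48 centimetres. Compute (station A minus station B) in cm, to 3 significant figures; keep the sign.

-0.362 cm

station A: 0.440 in = 1.11760 cm.
Difference: 1.11760 − 1.48000 = -0.362 cm.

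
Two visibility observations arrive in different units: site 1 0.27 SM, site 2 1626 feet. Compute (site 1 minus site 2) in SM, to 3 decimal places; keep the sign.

site 2: 1626 ft = 0.30795 SM.
Difference: 0.27000 − 0.30795 = -0.038 SM.

-0.038 SM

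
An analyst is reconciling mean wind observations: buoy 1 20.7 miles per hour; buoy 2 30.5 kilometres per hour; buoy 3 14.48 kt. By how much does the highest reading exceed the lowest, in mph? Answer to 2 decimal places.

buoy 2: 30.5 km/h = 18.9518 mph.
buoy 3: 14.48 kt = 16.6633 mph.
Spread: 20.7000 − 16.6633 = 4.04 mph.

4.04 mph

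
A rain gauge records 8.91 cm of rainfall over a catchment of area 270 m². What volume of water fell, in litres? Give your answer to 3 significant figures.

Depth: 8.91 cm × 10 = 89.1 mm.
1 mm over 1 m² is 1 L, so volume = 89.1 × 270 = 24057 L ≈ 24100 L.

24100 litres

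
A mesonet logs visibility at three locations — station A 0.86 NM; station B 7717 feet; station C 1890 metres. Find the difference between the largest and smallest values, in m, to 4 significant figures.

station A: 0.86 nmi = 1592.720 m.
station B: 7717 ft = 2352.142 m.
Spread: 2352.142 − 1592.720 = 759.4 m.

759.4 m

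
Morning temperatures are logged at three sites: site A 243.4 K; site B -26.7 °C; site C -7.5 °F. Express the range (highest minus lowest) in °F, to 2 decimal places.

site A: 243.4 K = -29.750 °C.
site C: -7.5 °F = -21.944 °C.
Spread: (-21.944) − (-29.750) = 7.806 °C = 14.05 °F.

14.05 °F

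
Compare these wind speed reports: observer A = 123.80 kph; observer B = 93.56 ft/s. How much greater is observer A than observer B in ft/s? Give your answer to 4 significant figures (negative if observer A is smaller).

observer A: 123.80 km/h = 112.8244 ft/s.
Difference: 112.8244 − 93.5600 = 19.26 ft/s.

19.26 ft/s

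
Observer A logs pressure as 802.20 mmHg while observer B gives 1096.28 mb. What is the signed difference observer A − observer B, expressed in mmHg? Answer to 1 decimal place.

observer B: 1096.28 mb = 822.278 mmHg.
Difference: 802.200 − 822.278 = -20.1 mmHg.

-20.1 mmHg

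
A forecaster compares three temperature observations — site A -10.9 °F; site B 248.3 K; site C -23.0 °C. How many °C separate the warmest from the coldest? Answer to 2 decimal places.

site A: -10.9 °F = -23.833 °C.
site B: 248.3 K = -24.850 °C.
Spread: (-23.000) − (-24.850) = 1.850 °C.

1.85 °C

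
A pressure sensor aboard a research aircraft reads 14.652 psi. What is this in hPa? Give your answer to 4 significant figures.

1 psi = 68.9476 hPa, so 14.652 × 68.9476 = 1010 hPa.

1010 hPa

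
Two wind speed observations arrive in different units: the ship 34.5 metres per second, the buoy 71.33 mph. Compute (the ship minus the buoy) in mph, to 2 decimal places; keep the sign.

the ship: 34.5 m/s = 77.1743 mph.
Difference: 77.1743 − 71.3300 = 5.84 mph.

5.84 mph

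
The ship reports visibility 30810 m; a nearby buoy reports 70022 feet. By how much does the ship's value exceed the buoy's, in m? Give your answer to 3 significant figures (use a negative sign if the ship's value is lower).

9470 m

the buoy: 70022 ft = 21342.71 m.
Difference: 30810.00 − 21342.71 = 9470 m.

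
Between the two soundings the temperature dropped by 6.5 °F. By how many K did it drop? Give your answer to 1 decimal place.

A change of 1 °C equals a change of 1.8 °F: ΔK = 6.5 × 0.5556 = 3.6 K.

3.6 K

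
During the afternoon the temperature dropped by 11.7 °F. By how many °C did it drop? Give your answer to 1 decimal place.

Converting a difference, only the 9/5 scale factor applies: Δ°C = 11.7 × 0.5556 = 6.5 °C.

6.5 °C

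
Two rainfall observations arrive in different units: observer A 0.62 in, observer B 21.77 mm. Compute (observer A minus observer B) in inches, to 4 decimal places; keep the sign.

observer B: 21.77 mm = 0.857087 in.
Difference: 0.620000 − 0.857087 = -0.2371 in.

-0.2371 in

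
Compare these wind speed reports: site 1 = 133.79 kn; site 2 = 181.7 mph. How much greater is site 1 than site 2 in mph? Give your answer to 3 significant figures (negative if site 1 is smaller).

site 1: 133.79 kt = 153.963 mph.
Difference: 153.963 − 181.700 = -27.7 mph.

-27.7 mph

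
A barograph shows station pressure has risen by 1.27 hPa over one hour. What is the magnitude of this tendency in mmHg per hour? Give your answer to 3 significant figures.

0.953 mmHg per hour

1.27 hPa / 1 h × 0.750062 mmHg/hPa = 0.953 mmHg/h.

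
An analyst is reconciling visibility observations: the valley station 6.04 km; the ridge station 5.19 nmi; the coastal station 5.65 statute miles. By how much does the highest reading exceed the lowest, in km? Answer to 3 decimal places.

3.572 km

the ridge station: 5.19 nmi = 9.61188 km.
the coastal station: 5.65 SM = 9.09279 km.
Spread: 9.61188 − 6.04000 = 3.572 km.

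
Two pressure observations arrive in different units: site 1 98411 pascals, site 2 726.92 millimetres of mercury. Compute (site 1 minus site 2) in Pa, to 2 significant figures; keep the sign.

1500 Pa

site 2: 726.92 mmHg = 96914.71 Pa.
Difference: 98411.00 − 96914.71 = 1500 Pa.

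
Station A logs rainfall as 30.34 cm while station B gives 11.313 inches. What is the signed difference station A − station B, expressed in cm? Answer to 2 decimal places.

1.60 cm

station B: 11.313 in = 28.73502 cm.
Difference: 30.34000 − 28.73502 = 1.60 cm.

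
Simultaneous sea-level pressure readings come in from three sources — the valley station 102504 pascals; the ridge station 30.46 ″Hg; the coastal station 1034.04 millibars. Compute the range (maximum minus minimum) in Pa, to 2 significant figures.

900 Pa

the ridge station: 30.46 inHg = 103149.41 Pa.
the coastal station: 1034.04 mb = 103404.00 Pa.
Spread: 103404.00 − 102504.00 = 900 Pa.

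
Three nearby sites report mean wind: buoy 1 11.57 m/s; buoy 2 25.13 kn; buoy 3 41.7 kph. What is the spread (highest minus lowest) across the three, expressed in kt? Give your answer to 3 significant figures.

buoy 1: 11.57 m/s = 22.4903 kt.
buoy 3: 41.7 km/h = 22.5162 kt.
Spread: 25.1300 − 22.4903 = 2.64 kt.

2.64 kt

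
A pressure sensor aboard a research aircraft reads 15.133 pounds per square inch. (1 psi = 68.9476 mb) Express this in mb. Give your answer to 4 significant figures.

1043 mb

1 psi = 68.9476 mb, so 15.133 × 68.9476 = 1043 mb.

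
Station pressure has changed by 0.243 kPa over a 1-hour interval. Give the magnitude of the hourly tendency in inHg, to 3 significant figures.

0.0718 inHg per hour

0.243 kPa / 1 h × 0.2953 inHg/kPa = 0.0718 inHg/h.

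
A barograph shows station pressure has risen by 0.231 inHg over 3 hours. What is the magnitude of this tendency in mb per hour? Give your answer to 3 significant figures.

2.61 mb per hour

0.231 inHg / 3 h × 33.8639 mb/inHg = 2.61 mb/h.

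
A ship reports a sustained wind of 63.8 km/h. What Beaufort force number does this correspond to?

63.8 km/h = 17.7 m/s, which is Beaufort 8 (gale, 17.2–20.7 m/s).

Beaufort force 8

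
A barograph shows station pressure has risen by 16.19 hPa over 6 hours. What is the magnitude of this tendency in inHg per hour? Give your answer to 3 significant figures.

0.0797 inHg per hour

16.19 hPa / 6 h × 0.02953 inHg/hPa = 0.0797 inHg/h.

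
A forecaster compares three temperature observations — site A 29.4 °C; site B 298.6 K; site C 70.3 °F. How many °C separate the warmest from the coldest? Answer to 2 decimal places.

site B: 298.6 K = 25.450 °C.
site C: 70.3 °F = 21.278 °C.
Spread: 29.400 − 21.278 = 8.122 °C.

8.12 °C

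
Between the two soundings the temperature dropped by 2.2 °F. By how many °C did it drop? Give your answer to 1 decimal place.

1.2 °C

For a temperature change the 32° offset cancels: Δ°C = 2.2 × 0.5556 = 1.2 °C.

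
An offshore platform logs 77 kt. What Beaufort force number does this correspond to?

77 kt lies in the Beaufort 12 band (hurricane force, ≥64 kt).

Beaufort force 12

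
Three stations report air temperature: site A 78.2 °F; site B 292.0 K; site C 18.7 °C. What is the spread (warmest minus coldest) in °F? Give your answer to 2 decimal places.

12.54 °F

site A: 78.2 °F = 25.667 °C.
site B: 292.0 K = 18.850 °C.
Spread: 25.667 − 18.700 = 6.967 °C = 12.54 °F.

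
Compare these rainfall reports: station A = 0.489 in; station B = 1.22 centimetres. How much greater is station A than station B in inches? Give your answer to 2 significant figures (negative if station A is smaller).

station B: 1.22 cm = 0.480315 in.
Difference: 0.489000 − 0.480315 = 0.0087 in.

0.0087 in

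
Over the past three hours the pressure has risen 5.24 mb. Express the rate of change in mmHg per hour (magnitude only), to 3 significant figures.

1.31 mmHg per hour

5.24 mb / 3 h × 0.750062 mmHg/mb = 1.31 mmHg/h.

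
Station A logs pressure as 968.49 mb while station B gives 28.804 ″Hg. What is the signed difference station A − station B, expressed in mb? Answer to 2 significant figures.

-6.9 mb

station B: 28.804 inHg = 975.415 mb.
Difference: 968.490 − 975.415 = -6.9 mb.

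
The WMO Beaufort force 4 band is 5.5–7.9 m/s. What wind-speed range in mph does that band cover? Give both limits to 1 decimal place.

5.5–7.9 m/s × 2.237 = 12.3–17.7 mph.

12.3 to 17.7 mph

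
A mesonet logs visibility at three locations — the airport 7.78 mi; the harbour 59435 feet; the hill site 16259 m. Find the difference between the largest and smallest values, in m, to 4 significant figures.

5595 m

the airport: 7.78 SM = 12520.70 m.
the harbour: 59435 ft = 18115.79 m.
Spread: 18115.79 − 12520.70 = 5595 m.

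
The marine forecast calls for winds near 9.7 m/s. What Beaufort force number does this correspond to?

Beaufort force 5

9.7 m/s lies in the Beaufort 5 band (fresh breeze, 8.0–10.7 m/s).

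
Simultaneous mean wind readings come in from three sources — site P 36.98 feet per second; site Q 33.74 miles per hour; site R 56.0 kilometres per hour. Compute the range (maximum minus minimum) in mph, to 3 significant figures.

site P: 36.98 ft/s = 25.2136 mph.
site R: 56.0 km/h = 34.7968 mph.
Spread: 34.7968 − 25.2136 = 9.58 mph.

9.58 mph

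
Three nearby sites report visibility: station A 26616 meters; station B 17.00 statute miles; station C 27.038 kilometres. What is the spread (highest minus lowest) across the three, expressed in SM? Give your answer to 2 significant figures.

station A: 26616 m = 16.5384 SM.
station C: 27.038 km = 16.8006 SM.
Spread: 17.0000 − 16.5384 = 0.46 SM.

0.46 SM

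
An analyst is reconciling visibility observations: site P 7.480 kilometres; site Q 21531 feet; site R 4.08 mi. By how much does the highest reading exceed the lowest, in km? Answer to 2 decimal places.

site Q: 21531 ft = 6.5626 km.
site R: 4.08 SM = 6.5661 km.
Spread: 7.4800 − 6.5626 = 0.92 km.

0.92 km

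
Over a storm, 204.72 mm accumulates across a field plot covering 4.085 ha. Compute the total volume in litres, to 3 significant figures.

8360000 litres

Area: 4.085 ha = 40850 m².
1 mm over 1 m² is 1 L, so volume = 204.72 × 40850 = 8362812 L ≈ 8360000 L.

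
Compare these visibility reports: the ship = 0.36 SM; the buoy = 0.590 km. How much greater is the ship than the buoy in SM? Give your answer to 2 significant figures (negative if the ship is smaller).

-0.0066 SM

the buoy: 0.590 km = 0.366609 SM.
Difference: 0.360000 − 0.366609 = -0.0066 SM.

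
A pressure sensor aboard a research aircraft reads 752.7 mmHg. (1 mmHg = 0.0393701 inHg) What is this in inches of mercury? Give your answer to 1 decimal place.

1 mmHg = 0.0393701 inHg, so 752.7 × 0.0393701 = 29.6 inHg.

29.6 inHg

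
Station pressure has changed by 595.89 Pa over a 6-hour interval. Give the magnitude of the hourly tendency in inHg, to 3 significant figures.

0.0293 inHg per hour

595.89 Pa / 6 h × 0.0002953 inHg/Pa = 0.0293 inHg/h.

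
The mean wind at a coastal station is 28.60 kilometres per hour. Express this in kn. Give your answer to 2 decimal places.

15.44 kt

1 km/h = 0.539957 kt, so 28.60 × 0.539957 = 15.44 kt.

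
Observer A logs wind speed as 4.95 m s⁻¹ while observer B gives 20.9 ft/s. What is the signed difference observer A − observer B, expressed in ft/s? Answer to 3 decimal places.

observer A: 4.95 m/s = 16.24016 ft/s.
Difference: 16.24016 − 20.90000 = -4.660 ft/s.

-4.660 ft/s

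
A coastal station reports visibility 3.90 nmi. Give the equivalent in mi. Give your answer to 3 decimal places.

1 nmi = 1.15078 SM, so 3.90 × 1.15078 = 4.488 SM.

4.488 SM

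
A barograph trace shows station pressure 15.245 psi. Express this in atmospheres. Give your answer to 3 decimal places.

1.037 atm

1 psi = 0.068046 atm, so 15.245 × 0.068046 = 1.037 atm.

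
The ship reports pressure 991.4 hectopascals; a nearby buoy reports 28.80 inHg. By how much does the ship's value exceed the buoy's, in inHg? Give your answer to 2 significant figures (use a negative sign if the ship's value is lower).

0.48 inHg

the ship: 991.4 hPa = 29.2760 inHg.
Difference: 29.2760 − 28.8000 = 0.48 inHg.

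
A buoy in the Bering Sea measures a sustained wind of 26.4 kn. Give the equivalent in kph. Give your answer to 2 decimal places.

48.89 km/h

1 kt = 1.852 km/h, so 26.4 × 1.852 = 48.89 km/h.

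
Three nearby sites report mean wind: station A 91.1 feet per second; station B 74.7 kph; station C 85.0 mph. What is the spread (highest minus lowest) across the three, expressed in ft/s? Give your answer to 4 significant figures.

56.59 ft/s

station B: 74.7 km/h = 68.0774 ft/s.
station C: 85.0 mph = 124.6667 ft/s.
Spread: 124.6667 − 68.0774 = 56.59 ft/s.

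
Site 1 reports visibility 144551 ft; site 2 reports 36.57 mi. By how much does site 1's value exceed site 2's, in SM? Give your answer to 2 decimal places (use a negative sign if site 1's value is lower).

-9.19 SM

site 1: 144551 ft = 27.3771 SM.
Difference: 27.3771 − 36.5700 = -9.19 SM.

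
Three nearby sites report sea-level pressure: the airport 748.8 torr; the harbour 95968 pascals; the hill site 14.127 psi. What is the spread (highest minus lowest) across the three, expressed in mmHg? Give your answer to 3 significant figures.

29.0 mmHg

the harbour: 95968 Pa = 719.819 mmHg.
the hill site: 14.127 psi = 730.577 mmHg.
Spread: 748.800 − 719.819 = 29.0 mmHg.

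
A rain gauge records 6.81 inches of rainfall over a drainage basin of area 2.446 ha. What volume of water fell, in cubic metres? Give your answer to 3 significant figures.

Depth: 6.81 in × 25.4 = 172.974 mm.
Area: 2.446 ha = 24460 m².
1 mm over 1 m² is 1 L, so volume = 172.974 × 24460 = 4230944 L = 4230 m³.

4230 cubic metres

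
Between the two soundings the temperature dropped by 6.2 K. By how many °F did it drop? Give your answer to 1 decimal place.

For a temperature change the 32° offset cancels: Δ°F = 6.2 × 1.8 = 11.2 °F.

11.2 °F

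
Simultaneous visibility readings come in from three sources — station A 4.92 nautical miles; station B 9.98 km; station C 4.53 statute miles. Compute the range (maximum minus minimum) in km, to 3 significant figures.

station A: 4.92 nmi = 9.1118 km.
station C: 4.53 SM = 7.2903 km.
Spread: 9.9800 − 7.2903 = 2.69 km.

2.69 km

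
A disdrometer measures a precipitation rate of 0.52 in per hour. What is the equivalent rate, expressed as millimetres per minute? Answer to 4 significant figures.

0.52 in/hour × 25.4 mm/in × 0.0166667 hour/minute = 0.2201 mm/minute.

0.2201 mm/minute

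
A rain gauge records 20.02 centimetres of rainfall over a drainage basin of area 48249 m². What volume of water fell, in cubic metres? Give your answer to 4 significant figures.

Depth: 20.02 cm × 10 = 200.2 mm.
1 mm over 1 m² is 1 L, so volume = 200.2 × 48249 = 9659449.8 L = 9659 m³.

9659 cubic metres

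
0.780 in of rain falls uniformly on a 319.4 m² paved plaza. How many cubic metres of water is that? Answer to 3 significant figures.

6.33 cubic metres

Depth: 0.780 in × 25.4 = 19.812 mm.
1 mm over 1 m² is 1 L, so volume = 19.812 × 319.4 = 6327.9528 L = 6.33 m³.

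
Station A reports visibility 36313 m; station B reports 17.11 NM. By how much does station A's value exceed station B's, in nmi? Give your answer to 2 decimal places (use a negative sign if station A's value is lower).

2.50 nmi

station A: 36313 m = 19.6075 nmi.
Difference: 19.6075 − 17.1100 = 2.50 nmi.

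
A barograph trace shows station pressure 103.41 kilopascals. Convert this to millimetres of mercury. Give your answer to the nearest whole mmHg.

1 kPa = 7.50062 mmHg, so 103.41 × 7.50062 = 776 mmHg.

776 mmHg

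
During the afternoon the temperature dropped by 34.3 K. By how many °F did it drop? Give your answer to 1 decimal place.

A change of 1 °C equals a change of 1.8 °F: Δ°F = 34.3 × 1.8 = 61.7 °F.

61.7 °F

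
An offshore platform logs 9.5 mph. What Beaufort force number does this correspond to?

Beaufort force 3

9.5 mph = 4.2 m/s, which is Beaufort 3 (gentle breeze, 3.4–5.4 m/s).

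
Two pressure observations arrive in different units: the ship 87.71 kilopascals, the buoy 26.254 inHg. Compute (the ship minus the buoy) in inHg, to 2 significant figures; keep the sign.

the ship: 87.71 kPa = 25.9007 inHg.
Difference: 25.9007 − 26.2540 = -0.35 inHg.

-0.35 inHg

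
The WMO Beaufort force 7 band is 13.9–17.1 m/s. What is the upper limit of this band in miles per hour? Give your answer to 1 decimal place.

38.3 mph

13.9–17.1 m/s × 2.237 = 31.1–38.3 mph.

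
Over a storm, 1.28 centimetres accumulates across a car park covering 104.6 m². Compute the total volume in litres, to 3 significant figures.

Depth: 1.28 cm × 10 = 12.8 mm.
1 mm over 1 m² is 1 L, so volume = 12.8 × 104.6 = 1338.88 L ≈ 1340 L.

1340 litres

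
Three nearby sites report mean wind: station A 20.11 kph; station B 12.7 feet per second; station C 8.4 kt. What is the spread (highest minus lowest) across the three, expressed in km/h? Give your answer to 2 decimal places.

6.17 km/h

station B: 12.7 ft/s = 13.9355 km/h.
station C: 8.4 kt = 15.5568 km/h.
Spread: 20.1100 − 13.9355 = 6.17 km/h.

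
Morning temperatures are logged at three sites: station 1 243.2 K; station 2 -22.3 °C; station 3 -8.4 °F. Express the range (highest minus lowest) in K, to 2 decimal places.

7.65 K

station 1: 243.2 K = -29.950 °C.
station 3: -8.4 °F = -22.444 °C.
Spread: (-22.300) − (-29.950) = 7.650 °C.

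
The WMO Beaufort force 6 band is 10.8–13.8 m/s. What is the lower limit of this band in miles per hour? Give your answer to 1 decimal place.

24.2 mph

10.8–13.8 m/s × 2.237 = 24.2–30.9 mph.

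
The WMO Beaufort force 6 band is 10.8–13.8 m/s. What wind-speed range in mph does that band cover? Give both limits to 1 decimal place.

24.2 to 30.9 mph

10.8–13.8 m/s × 2.237 = 24.2–30.9 mph.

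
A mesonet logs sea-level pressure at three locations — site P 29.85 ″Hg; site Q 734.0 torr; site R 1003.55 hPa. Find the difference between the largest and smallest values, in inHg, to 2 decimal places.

0.95 inHg

site Q: 734.0 mmHg = 28.8976 inHg.
site R: 1003.55 hPa = 29.6348 inHg.
Spread: 29.8500 − 28.8976 = 0.95 inHg.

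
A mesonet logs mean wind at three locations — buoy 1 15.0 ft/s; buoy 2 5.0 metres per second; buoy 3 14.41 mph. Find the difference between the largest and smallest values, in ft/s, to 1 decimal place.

6.1 ft/s

buoy 2: 5.0 m/s = 16.404 ft/s.
buoy 3: 14.41 mph = 21.135 ft/s.
Spread: 21.135 − 15.000 = 6.1 ft/s.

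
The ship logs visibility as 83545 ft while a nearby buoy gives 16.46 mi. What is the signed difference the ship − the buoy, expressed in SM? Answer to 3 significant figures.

the ship: 83545 ft = 15.82292 SM.
Difference: 15.82292 − 16.46000 = -0.637 SM.

-0.637 SM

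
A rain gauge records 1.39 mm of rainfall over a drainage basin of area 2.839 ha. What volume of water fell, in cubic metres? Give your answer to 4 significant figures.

39.46 cubic metres

Area: 2.839 ha = 28390 m².
1 mm over 1 m² is 1 L, so volume = 1.39 × 28390 = 39462.1 L = 39.46 m³.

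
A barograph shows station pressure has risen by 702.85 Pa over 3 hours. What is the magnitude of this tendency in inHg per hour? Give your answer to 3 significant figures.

0.0692 inHg per hour

702.85 Pa / 3 h × 0.0002953 inHg/Pa = 0.0692 inHg/h.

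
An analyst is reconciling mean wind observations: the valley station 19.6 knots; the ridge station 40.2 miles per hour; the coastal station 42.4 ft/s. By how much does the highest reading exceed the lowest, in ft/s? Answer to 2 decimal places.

25.88 ft/s

the valley station: 19.6 kt = 33.0811 ft/s.
the ridge station: 40.2 mph = 58.9600 ft/s.
Spread: 58.9600 − 33.0811 = 25.88 ft/s.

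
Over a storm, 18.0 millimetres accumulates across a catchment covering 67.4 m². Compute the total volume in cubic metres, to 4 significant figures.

1.213 cubic metres

1 mm over 1 m² is 1 L, so volume = 18 × 67.4 = 1213.2 L = 1.213 m³.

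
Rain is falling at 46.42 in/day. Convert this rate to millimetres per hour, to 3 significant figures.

49.1 mm/hour

46.42 in/day × 25.4 mm/in × 0.0416667 day/hour = 49.1 mm/hour.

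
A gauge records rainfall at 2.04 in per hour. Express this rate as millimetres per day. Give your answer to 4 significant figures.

1244 mm/day

2.04 in/hour × 25.4 mm/in × 24 hour/day = 1244 mm/day.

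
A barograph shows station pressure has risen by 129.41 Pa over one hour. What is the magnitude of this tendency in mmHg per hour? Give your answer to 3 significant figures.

129.41 Pa / 1 h × 0.00750062 mmHg/Pa = 0.971 mmHg/h.

0.971 mmHg per hour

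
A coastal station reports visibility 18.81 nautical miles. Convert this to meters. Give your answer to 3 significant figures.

1 nmi = 1852 m, so 18.81 × 1852 = 34800 m.

34800 m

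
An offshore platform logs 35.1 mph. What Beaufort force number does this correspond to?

Beaufort force 7

35.1 mph = 15.7 m/s, which is Beaufort 7 (near gale, 13.9–17.1 m/s).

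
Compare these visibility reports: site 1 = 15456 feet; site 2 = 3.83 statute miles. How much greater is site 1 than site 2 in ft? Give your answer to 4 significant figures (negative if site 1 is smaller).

-4766 ft

site 2: 3.83 SM = 20222.40 ft.
Difference: 15456.00 − 20222.40 = -4766 ft.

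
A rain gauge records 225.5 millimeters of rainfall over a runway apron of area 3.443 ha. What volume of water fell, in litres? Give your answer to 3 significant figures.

Area: 3.443 ha = 34430 m².
1 mm over 1 m² is 1 L, so volume = 225.5 × 34430 = 7763965 L ≈ 7760000 L.

7760000 litres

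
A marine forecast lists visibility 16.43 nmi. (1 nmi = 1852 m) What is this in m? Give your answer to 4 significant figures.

1 nmi = 1852 m, so 16.43 × 1852 = 30430 m.

30430 m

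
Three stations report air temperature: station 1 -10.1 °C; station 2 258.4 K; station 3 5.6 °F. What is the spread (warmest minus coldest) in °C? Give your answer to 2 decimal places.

4.65 °C

station 2: 258.4 K = -14.750 °C.
station 3: 5.6 °F = -14.667 °C.
Spread: (-10.100) − (-14.750) = 4.650 °C.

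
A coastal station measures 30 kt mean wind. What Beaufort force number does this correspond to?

Beaufort force 7

30 kt lies in the Beaufort 7 band (near gale, 28–33 kt).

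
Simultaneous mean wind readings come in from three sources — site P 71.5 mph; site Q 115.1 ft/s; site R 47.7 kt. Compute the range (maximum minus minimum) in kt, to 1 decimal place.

20.5 kt

site P: 71.5 mph = 62.132 kt.
site Q: 115.1 ft/s = 68.195 kt.
Spread: 68.195 − 47.700 = 20.5 kt.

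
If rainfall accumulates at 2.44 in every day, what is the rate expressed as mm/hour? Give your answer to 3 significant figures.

2.58 mm/hour

2.44 in/day × 25.4 mm/in × 0.0416667 day/hour = 2.58 mm/hour.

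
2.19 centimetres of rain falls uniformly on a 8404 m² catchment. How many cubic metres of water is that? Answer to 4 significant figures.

Depth: 2.19 cm × 10 = 21.9 mm.
1 mm over 1 m² is 1 L, so volume = 21.9 × 8404 = 184047.6 L = 184.0 m³.

184.0 cubic metres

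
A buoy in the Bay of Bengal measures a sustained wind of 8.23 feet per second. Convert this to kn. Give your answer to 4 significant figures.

1 ft/s = 0.592484 kt, so 8.23 × 0.592484 = 4.876 kt.

4.876 kt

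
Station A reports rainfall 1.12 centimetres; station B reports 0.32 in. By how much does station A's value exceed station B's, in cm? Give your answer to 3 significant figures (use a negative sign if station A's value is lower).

station B: 0.32 in = 0.81280 cm.
Difference: 1.12000 − 0.81280 = 0.307 cm.

0.307 cm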